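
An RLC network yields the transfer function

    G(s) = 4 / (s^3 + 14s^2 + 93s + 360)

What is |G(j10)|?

|G(j10)| ≈ 0.003837

Substitute s = j10: numerator = 4, denominator = -1040 - j70.
|G(j10)| = |4| / |-1040 - j70| = 4 / 1042.4 ≈ 0.003837.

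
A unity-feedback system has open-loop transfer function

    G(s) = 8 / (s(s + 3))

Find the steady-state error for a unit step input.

e_ss = 0

G(s) has one pole at the origin.
This is a Type 1 system; for a step input the steady-state error is zero.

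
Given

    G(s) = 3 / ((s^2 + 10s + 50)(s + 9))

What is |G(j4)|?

Substitute s = j4: numerator = 3, denominator = 146 + j496.
|G(j4)| = |3| / |146 + j496| = 3 / 517.04 ≈ 0.005802.

|G(j4)| ≈ 0.005802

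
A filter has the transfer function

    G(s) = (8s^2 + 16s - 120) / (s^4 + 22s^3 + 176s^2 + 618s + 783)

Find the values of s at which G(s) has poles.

s = -5 ± 2j, -3, -9

The poles are the roots of the denominator s^4 + 22s^3 + 176s^2 + 618s + 783 = 0.
Trying s = -3: the polynomial evaluates to 0, so (s + 3) is a factor.
Dividing out leaves s^3 + 19s^2 + 119s + 261 = 0.
This factors further as (s^2 + 10s + 29)(s + 9) = 0.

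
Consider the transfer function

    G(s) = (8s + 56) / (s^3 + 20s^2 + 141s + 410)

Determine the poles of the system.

s = -10, -5 + 4j, -5 - 4j

The poles are the roots of the denominator s^3 + 20s^2 + 141s + 410 = 0.
Trying s = -10: the polynomial evaluates to 0, so (s + 10) is a factor.
Dividing out leaves s^2 + 10s + 41 = 0.
The quadratic formula then gives s = -5 ± 4j.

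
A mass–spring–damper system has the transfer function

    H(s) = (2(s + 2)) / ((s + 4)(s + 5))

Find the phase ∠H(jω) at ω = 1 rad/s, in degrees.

At s = j1: numerator = 4 + j2, denominator = 19 + j9.
∠H = ∠num − ∠den = 26.565° − (25.346°) = 1.219°.

∠H(j1) ≈ 1.219°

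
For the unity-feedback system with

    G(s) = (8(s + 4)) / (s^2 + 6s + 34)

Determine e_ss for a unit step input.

G(s) has no poles at the origin.
This is a Type 0 system. Kp = lim_{s→0} G(s) = 32/34 = 16/17.
e_ss = 1/(1 + Kp) = 1/(1 + 16/17) = 17/33 ≈ 0.5152.

e_ss = 0.5152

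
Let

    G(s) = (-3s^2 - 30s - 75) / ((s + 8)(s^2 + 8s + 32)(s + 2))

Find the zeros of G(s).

s = -5, -5

Set the numerator to zero: -3s^2 - 30s - 75 = 0, i.e. -3·(s^2 + 10s + 25) = 0.
Factoring: (s + 5)^2 = 0.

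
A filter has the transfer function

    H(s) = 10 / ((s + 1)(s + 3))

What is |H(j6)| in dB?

|H(j6)|_dB ≈ -12.2 dB

Substitute s = j6: numerator = 10, denominator = -33 + j24.
|H(j6)| = |10| / |-33 + j24| = 10 / 40.804 ≈ 0.2451.
In decibels: 20·log₁₀(0.2451) ≈ -12.2 dB.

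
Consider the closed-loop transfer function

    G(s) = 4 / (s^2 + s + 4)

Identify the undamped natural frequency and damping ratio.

ωₙ = 2 rad/s, ζ = 0.25

Compare the denominator to the standard form s^2 + 2ζωₙs + ωₙ².
ωₙ² = 4, so ωₙ = 2 rad/s.
2ζωₙ = 1, so ζ = 1/(2·2) = 0.25.
With ζ = 0.25 the response is underdamped.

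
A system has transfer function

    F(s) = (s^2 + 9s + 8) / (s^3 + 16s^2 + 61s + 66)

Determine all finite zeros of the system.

s = -1, -8

Set the numerator to zero: s^2 + 9s + 8 = 0.
Factoring: (s + 1)(s + 8) = 0.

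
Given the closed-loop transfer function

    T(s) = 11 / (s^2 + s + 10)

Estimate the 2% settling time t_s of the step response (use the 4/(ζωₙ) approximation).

t_s ≈ 8 s

Comparing s^2 + s + 10 to s^2 + 2ζωₙs + ωₙ²: ωₙ = √10 ≈ 3.162 rad/s and ζ = 1/(2·√10) ≈ 0.1581.
ζωₙ = 1/2 = 0.5, so t_s ≈ 4/(ζωₙ) = 4/0.5 = 8 s.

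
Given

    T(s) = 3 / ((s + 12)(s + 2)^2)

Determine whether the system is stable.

The poles can be read from the denominator factors: s = -12, -2, -2.
Since all poles lie strictly in the left half-plane, the system is stable.

stable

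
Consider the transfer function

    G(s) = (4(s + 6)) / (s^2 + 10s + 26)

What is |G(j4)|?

|G(j4)| ≈ 0.6996

Substitute s = j4: numerator = 24 + j16, denominator = 10 + j40.
|G(j4)| = |24 + j16| / |10 + j40| = 28.844 / 41.231 ≈ 0.6996.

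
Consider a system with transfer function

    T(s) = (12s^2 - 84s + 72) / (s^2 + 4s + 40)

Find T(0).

Set s = 0: T(0) = (72) / (40) = 9/5.

T(0) = 9/5 ≈ 1.800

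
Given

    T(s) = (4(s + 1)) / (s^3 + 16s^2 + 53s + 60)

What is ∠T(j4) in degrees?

At s = j4: numerator = 4 + j16, denominator = -196 + j148.
∠T = ∠num − ∠den = 75.964° − (142.94°) = -66.98°.

∠T(j4) ≈ -66.98°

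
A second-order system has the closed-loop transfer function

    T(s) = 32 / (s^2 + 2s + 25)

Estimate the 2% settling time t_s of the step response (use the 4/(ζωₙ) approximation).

t_s ≈ 4 s

Comparing s^2 + 2s + 25 to s^2 + 2ζωₙs + ωₙ²: ωₙ = 5 rad/s and ζ = 2/(2·5) = 0.2.
ζωₙ = 2/2 = 1, so t_s ≈ 4/(ζωₙ) = 4/1 = 4 s.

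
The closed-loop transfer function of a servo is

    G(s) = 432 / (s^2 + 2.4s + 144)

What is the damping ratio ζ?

ζ = 0.1

Compare the denominator to the standard form s^2 + 2ζωₙs + ωₙ².
ωₙ² = 144, so ωₙ = 12 rad/s.
2ζωₙ = 2.4, so ζ = 2.4/(2·12) = 0.1.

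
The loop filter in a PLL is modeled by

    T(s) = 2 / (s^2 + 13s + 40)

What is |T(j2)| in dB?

Substitute s = j2: numerator = 2, denominator = 36 + j26.
|T(j2)| = |2| / |36 + j26| = 2 / 44.407 ≈ 0.04504.
In decibels: 20·log₁₀(0.04504) ≈ -26.9 dB.

|T(j2)|_dB ≈ -26.9 dB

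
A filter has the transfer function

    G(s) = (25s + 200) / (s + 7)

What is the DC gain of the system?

G(0) = 200/7 ≈ 28.57

Set s = 0: G(0) = (200) / (7) = 200/7.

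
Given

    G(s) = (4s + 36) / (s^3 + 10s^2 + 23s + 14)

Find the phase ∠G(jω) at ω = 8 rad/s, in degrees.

∠G(j8) ≈ -166.0°

At s = j8: numerator = 36 + j32, denominator = -626 - j328.
∠G = ∠num − ∠den = 41.634° − (-152.35°) = 194.0°, which wraps to -166.0°.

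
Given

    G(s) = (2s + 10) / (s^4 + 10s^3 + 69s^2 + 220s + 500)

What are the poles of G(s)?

s = -3 + 4j, -3 - 4j, -2 + 4j, -2 - 4j

The poles are the roots of the denominator s^4 + 10s^3 + 69s^2 + 220s + 500 = 0.
No real roots exist; factor into two real quadratics: (s^2 + 6s + 25)(s^2 + 4s + 20) = 0.
Each quadratic gives a conjugate pair via the quadratic formula.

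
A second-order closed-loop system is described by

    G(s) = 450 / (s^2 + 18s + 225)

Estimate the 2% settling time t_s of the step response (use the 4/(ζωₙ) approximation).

Comparing s^2 + 18s + 225 to s^2 + 2ζωₙs + ωₙ²: ωₙ = 15 rad/s and ζ = 18/(2·15) = 0.6.
ζωₙ = 18/2 = 9, so t_s ≈ 4/(ζωₙ) = 4/9 ≈ 0.4444 s.

t_s ≈ 0.4444 s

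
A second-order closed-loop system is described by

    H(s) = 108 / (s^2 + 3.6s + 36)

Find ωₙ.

ωₙ = 6 rad/s

Compare the denominator to the standard form s^2 + 2ζωₙs + ωₙ².
ωₙ² = 36, so ωₙ = 6 rad/s.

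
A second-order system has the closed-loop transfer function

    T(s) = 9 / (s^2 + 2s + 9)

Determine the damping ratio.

Compare the denominator to the standard form s^2 + 2ζωₙs + ωₙ².
ωₙ² = 9, so ωₙ = 3 rad/s.
2ζωₙ = 2, so ζ = 2/(2·3) ≈ 0.3333.
With ζ = 0.3333 the response is underdamped.

ζ ≈ 0.3333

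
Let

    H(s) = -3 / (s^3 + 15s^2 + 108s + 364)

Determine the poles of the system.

The poles are the roots of the denominator s^3 + 15s^2 + 108s + 364 = 0.
Trying s = -7: the polynomial evaluates to 0, so (s + 7) is a factor.
Dividing out leaves s^2 + 8s + 52 = 0.
The quadratic formula then gives s = -4 ± 6j.

s = -4 + 6j, -4 - 6j, -7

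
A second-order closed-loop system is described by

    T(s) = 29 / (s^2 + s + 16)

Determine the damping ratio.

Compare the denominator to the standard form s^2 + 2ζωₙs + ωₙ².
ωₙ² = 16, so ωₙ = 4 rad/s.
2ζωₙ = 1, so ζ = 1/(2·4) = 0.125.
With ζ = 0.125 the response is underdamped.

ζ = 0.125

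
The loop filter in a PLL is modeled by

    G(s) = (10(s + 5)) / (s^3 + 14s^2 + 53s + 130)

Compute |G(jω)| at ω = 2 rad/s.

Substitute s = j2: numerator = 50 + j20, denominator = 74 + j98.
|G(j2)| = |50 + j20| / |74 + j98| = 53.852 / 122.80 ≈ 0.4385.

|G(j2)| ≈ 0.4385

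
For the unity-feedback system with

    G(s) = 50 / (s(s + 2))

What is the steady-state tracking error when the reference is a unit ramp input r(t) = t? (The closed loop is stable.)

e_ss = 0.04000

G(s) has one pole at the origin.
This is a Type 1 system. Kv = lim_{s→0} s·G(s) = 50/2 = 25.
e_ss = 1/Kv = 1/(25) = 1/25 ≈ 0.04000.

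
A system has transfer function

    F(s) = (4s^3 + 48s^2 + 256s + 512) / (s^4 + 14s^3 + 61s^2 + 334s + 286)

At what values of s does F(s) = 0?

s = -4 ± 4j, -4

Set the numerator to zero: 4s^3 + 48s^2 + 256s + 512 = 0, i.e. 4·(s^3 + 12s^2 + 64s + 128) = 0.
Factoring: (s^2 + 8s + 32)(s + 4) = 0.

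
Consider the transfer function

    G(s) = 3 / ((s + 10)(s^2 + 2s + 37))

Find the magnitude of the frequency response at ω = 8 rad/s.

|G(j8)| ≈ 0.007464

Substitute s = j8: numerator = 3, denominator = -398 - j56.
|G(j8)| = |3| / |-398 - j56| = 3 / 401.92 ≈ 0.007464.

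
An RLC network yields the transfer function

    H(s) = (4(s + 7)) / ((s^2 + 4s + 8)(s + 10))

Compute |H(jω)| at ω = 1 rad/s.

Substitute s = j1: numerator = 28 + j4, denominator = 66 + j47.
|H(j1)| = |28 + j4| / |66 + j47| = 28.284 / 81.025 ≈ 0.3491.

|H(j1)| ≈ 0.3491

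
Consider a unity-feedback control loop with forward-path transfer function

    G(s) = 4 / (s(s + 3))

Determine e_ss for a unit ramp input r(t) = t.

e_ss = 0.7500

G(s) has one pole at the origin.
This is a Type 1 system. Kv = lim_{s→0} s·G(s) = 4/3.
e_ss = 1/Kv = 1/(4/3) = 3/4 ≈ 0.7500.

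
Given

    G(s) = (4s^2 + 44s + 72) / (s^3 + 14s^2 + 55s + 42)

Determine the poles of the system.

The poles are the roots of the denominator s^3 + 14s^2 + 55s + 42 = 0.
Trying s = -1: the polynomial evaluates to 0, so (s + 1) is a factor.
Dividing out leaves s^2 + 13s + 42 = 0.
Factoring the quadratic: (s + 6)(s + 7) = 0.

s = -1, -6, -7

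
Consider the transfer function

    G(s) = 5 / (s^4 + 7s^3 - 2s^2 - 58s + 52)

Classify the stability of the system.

The denominator s^4 + 7s^3 - 2s^2 - 58s + 52 factors as (s^2 + 10s + 26)(s - 2)(s - 1), giving poles at s = -5 ± j, 2, 1.
Since the pole(s) at s = 2, 1 lie in the right half-plane, the system is unstable.

unstable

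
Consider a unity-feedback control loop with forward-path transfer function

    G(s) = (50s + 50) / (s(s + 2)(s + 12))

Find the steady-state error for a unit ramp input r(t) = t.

G(s) has one pole at the origin.
This is a Type 1 system. Kv = lim_{s→0} s·G(s) = 50/24 = 25/12.
e_ss = 1/Kv = 1/(25/12) = 12/25 ≈ 0.4800.

e_ss = 0.4800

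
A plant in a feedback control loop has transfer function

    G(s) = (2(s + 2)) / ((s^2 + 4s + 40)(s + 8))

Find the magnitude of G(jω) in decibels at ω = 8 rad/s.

Substitute s = j8: numerator = 4 + j16, denominator = -448 + j64.
|G(j8)| = |4 + j16| / |-448 + j64| = 16.492 / 452.55 ≈ 0.03644.
In decibels: 20·log₁₀(0.03644) ≈ -28.8 dB.

|G(j8)|_dB ≈ -28.8 dB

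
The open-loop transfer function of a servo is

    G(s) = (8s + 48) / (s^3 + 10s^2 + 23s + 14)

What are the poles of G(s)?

s = -2, -1, -7

The poles are the roots of the denominator s^3 + 10s^2 + 23s + 14 = 0.
Trying s = -2: the polynomial evaluates to 0, so (s + 2) is a factor.
Dividing out leaves s^2 + 8s + 7 = 0.
Factoring the quadratic: (s + 1)(s + 7) = 0.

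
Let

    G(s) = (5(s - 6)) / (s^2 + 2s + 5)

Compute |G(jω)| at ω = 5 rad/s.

Substitute s = j5: numerator = -30 + j25, denominator = -20 + j10.
|G(j5)| = |-30 + j25| / |-20 + j10| = 39.051 / 22.361 ≈ 1.746.

|G(j5)| ≈ 1.746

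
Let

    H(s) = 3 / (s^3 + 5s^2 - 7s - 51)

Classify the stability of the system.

The denominator s^3 + 5s^2 - 7s - 51 factors as (s^2 + 8s + 17)(s - 3), giving poles at s = -4 ± j, 3.
Since the pole(s) at s = 3 lie in the right half-plane, the system is unstable.

unstable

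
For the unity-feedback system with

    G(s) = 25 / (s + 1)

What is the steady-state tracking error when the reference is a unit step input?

e_ss = 0.03846

G(s) has no poles at the origin.
This is a Type 0 system. Kp = lim_{s→0} G(s) = 25/1.
e_ss = 1/(1 + Kp) = 1/(1 + 25) = 1/26 ≈ 0.03846.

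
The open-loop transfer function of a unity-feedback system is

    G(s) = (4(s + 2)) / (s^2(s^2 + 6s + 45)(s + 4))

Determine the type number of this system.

Type 2

The denominator has 2 factors of s at the origin (free integrators), so this is a Type 2 system.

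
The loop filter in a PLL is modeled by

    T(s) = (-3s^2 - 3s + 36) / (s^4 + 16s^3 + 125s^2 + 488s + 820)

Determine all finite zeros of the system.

s = -4, 3

Set the numerator to zero: -3s^2 - 3s + 36 = 0, i.e. -3·(s^2 + s - 12) = 0.
Factoring: (s + 4)(s - 3) = 0.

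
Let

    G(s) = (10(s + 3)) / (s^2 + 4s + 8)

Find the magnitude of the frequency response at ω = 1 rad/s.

|G(j1)| ≈ 3.922

Substitute s = j1: numerator = 30 + j10, denominator = 7 + j4.
|G(j1)| = |30 + j10| / |7 + j4| = 31.623 / 8.0623 ≈ 3.922.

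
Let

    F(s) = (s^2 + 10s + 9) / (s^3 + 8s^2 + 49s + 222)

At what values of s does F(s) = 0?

s = -9, -1

Set the numerator to zero: s^2 + 10s + 9 = 0.
Factoring: (s + 9)(s + 1) = 0.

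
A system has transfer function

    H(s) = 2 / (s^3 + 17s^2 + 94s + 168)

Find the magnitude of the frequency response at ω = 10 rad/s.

Substitute s = j10: numerator = 2, denominator = -1532 - j60.
|H(j10)| = |2| / |-1532 - j60| = 2 / 1533.2 ≈ 0.001304.

|H(j10)| ≈ 0.001304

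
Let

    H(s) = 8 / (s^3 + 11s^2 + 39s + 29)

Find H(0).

H(0) = 8/29 ≈ 0.2759

Set s = 0: H(0) = (8) / (29) = 8/29.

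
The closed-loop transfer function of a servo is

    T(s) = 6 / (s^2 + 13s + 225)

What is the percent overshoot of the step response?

%OS ≈ 22.1%

Comparing s^2 + 13s + 225 to s^2 + 2ζωₙs + ωₙ²: ωₙ = 15 rad/s and ζ = 13/(2·15) ≈ 0.4333.
%OS = 100·exp(−πζ/√(1−ζ²)) = 100·exp(−π·0.4333/√(1−0.4333²)) ≈ 22.1%.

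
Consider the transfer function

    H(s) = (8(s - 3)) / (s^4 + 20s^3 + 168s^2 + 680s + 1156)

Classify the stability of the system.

stable

The denominator s^4 + 20s^3 + 168s^2 + 680s + 1156 factors as (s^2 + 10s + 34)(s^2 + 10s + 34), giving poles at s = -5 + 3j, -5 - 3j, -5 + 3j, -5 - 3j.
Since all poles lie strictly in the left half-plane, the system is stable.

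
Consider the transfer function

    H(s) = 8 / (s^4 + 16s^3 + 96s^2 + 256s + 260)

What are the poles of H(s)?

The poles are the roots of the denominator s^4 + 16s^3 + 96s^2 + 256s + 260 = 0.
No real roots exist; factor into two real quadratics: (s^2 + 6s + 10)(s^2 + 10s + 26) = 0.
Each quadratic gives a conjugate pair via the quadratic formula.

s = -3 ± j, -5 ± j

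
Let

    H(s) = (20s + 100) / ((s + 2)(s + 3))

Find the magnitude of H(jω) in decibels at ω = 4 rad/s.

Substitute s = j4: numerator = 100 + j80, denominator = -10 + j20.
|H(j4)| = |100 + j80| / |-10 + j20| = 128.06 / 22.361 ≈ 5.727.
In decibels: 20·log₁₀(5.727) ≈ 15.2 dB.

|H(j4)|_dB ≈ 15.2 dB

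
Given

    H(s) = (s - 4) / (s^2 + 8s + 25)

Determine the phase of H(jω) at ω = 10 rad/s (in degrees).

∠H(j10) ≈ -21.35°

At s = j10: numerator = -4 + j10, denominator = -75 + j80.
∠H = ∠num − ∠den = 111.80° − (133.15°) = -21.35°.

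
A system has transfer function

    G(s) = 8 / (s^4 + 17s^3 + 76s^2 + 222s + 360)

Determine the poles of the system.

The poles are the roots of the denominator s^4 + 17s^3 + 76s^2 + 222s + 360 = 0.
Trying s = -12: the polynomial evaluates to 0, so (s + 12) is a factor.
Dividing out leaves s^3 + 5s^2 + 16s + 30 = 0.
This factors further as (s^2 + 2s + 10)(s + 3) = 0.

s = -1 + 3j, -1 - 3j, -12, -3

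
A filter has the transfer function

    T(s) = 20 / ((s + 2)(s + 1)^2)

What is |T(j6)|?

|T(j6)| ≈ 0.08547

Substitute s = j6: numerator = 20, denominator = -142 - j186.
|T(j6)| = |20| / |-142 - j186| = 20 / 234.01 ≈ 0.08547.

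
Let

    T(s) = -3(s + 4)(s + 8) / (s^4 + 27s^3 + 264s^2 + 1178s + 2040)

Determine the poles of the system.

The poles are the roots of the denominator s^4 + 27s^3 + 264s^2 + 1178s + 2040 = 0.
Trying s = -5: the polynomial evaluates to 0, so (s + 5) is a factor.
Dividing out leaves s^3 + 22s^2 + 154s + 408 = 0.
This factors further as (s^2 + 10s + 34)(s + 12) = 0.

s = -5, -5 + 3j, -5 - 3j, -12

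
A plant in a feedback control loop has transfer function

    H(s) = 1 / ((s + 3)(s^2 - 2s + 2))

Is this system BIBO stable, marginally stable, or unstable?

The poles can be read from the denominator factors: s = -3, 1 ± j.
Since the pole(s) at s = 1 ± j lie in the right half-plane, the system is unstable.

unstable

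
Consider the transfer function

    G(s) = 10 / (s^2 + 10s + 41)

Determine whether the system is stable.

stable

The denominator s^2 + 10s + 41 factors as (s^2 + 10s + 41), giving poles at s = -5 + 4j, -5 - 4j.
Since all poles lie strictly in the left half-plane, the system is stable.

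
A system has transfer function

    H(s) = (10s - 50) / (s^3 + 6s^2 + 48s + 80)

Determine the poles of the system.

The poles are the roots of the denominator s^3 + 6s^2 + 48s + 80 = 0.
Trying s = -2: the polynomial evaluates to 0, so (s + 2) is a factor.
Dividing out leaves s^2 + 4s + 40 = 0.
The quadratic formula then gives s = -2 ± 6j.

s = -2 + 6j, -2 - 6j, -2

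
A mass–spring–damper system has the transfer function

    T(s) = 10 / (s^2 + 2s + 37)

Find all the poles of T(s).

The poles are the roots of the denominator s^2 + 2s + 37 = 0.
Using the quadratic formula: s = (-2 ± √(-144))/2 = -1 ± 6j.

s = -1 + 6j, -1 - 6j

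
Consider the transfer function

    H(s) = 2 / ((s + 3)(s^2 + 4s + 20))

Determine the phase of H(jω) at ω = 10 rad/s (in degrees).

At s = j10: numerator = 2, denominator = -640 - j680.
∠H = ∠num − ∠den = 0° − (-133.26°) = 133.3°.

∠H(j10) ≈ 133.3°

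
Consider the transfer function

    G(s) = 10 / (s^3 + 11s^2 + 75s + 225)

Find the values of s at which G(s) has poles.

The poles are the roots of the denominator s^3 + 11s^2 + 75s + 225 = 0.
Trying s = -5: the polynomial evaluates to 0, so (s + 5) is a factor.
Dividing out leaves s^2 + 6s + 45 = 0.
The quadratic formula then gives s = -3 ± 6j.

s = -5, -3 + 6j, -3 - 6j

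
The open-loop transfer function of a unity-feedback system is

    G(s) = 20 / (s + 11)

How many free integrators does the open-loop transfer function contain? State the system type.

Type 0

The denominator has no factor of s at the origin — no free integrator — so this is a Type 0 system.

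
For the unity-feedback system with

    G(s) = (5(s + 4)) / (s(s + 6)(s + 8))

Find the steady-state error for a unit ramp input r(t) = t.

e_ss = 2.400

G(s) has one pole at the origin.
This is a Type 1 system. Kv = lim_{s→0} s·G(s) = 20/48 = 5/12.
e_ss = 1/Kv = 1/(5/12) = 12/5 ≈ 2.400.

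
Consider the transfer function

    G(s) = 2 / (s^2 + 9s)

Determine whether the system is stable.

marginally stable

The denominator s^2 + 9s factors as s(s + 9), giving poles at s = 0, -9.
Since the simple pole(s) at s = 0 lie on the jω-axis with none in the right half-plane, the system is marginally stable.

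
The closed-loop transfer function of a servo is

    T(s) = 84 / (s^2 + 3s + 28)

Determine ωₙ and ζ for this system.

Compare the denominator to the standard form s^2 + 2ζωₙs + ωₙ².
ωₙ² = 28, so ωₙ = √28 ≈ 5.292 rad/s.
2ζωₙ = 3, so ζ = 3/(2·√28) ≈ 0.2835.

ωₙ ≈ 5.292 rad/s, ζ ≈ 0.2835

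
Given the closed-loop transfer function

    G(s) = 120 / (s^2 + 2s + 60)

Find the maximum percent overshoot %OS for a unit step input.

Comparing s^2 + 2s + 60 to s^2 + 2ζωₙs + ωₙ²: ωₙ = √60 ≈ 7.746 rad/s and ζ = 2/(2·√60) ≈ 0.1291.
%OS = 100·exp(−πζ/√(1−ζ²)) = 100·exp(−π·0.1291/√(1−0.1291²)) ≈ 66.4%.

%OS ≈ 66.4%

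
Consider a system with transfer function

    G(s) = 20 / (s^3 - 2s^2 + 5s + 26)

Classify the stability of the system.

unstable

The denominator s^3 - 2s^2 + 5s + 26 factors as (s + 2)(s^2 - 4s + 13), giving poles at s = -2, 2 + 3j, 2 - 3j.
Since the pole(s) at s = 2 + 3j, 2 - 3j lie in the right half-plane, the system is unstable.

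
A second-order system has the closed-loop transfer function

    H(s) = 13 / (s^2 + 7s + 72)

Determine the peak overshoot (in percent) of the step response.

%OS ≈ 24.1%

Comparing s^2 + 7s + 72 to s^2 + 2ζωₙs + ωₙ²: ωₙ = √72 ≈ 8.485 rad/s and ζ = 7/(2·√72) ≈ 0.4125.
%OS = 100·exp(−πζ/√(1−ζ²)) = 100·exp(−π·0.4125/√(1−0.4125²)) ≈ 24.1%.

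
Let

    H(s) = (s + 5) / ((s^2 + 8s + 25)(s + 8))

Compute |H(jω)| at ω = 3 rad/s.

Substitute s = j3: numerator = 5 + j3, denominator = 56 + j240.
|H(j3)| = |5 + j3| / |56 + j240| = 5.8310 / 246.45 ≈ 0.02366.

|H(j3)| ≈ 0.02366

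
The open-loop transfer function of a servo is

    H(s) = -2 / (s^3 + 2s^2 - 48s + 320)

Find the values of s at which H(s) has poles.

s = 4 ± 4j, -10

The poles are the roots of the denominator s^3 + 2s^2 - 48s + 320 = 0.
Trying s = -10: the polynomial evaluates to 0, so (s + 10) is a factor.
Dividing out leaves s^2 - 8s + 32 = 0.
The quadratic formula then gives s = 4 ± 4j.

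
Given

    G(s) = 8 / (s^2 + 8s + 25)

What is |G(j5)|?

|G(j5)| = 0.2000

Substitute s = j5: numerator = 8, denominator = j40.
|G(j5)| = |8| / |j40| = 8 / 40 = 0.2000.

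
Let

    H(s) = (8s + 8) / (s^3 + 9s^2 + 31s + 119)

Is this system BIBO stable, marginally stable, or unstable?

stable

The denominator s^3 + 9s^2 + 31s + 119 factors as (s^2 + 2s + 17)(s + 7), giving poles at s = -1 ± 4j, -7.
Since all poles lie strictly in the left half-plane, the system is stable.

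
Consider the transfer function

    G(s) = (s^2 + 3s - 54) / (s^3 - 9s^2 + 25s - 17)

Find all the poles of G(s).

The poles are the roots of the denominator s^3 - 9s^2 + 25s - 17 = 0.
Trying s = 1: the polynomial evaluates to 0, so (s - 1) is a factor.
Dividing out leaves s^2 - 8s + 17 = 0.
The quadratic formula then gives s = 4 ± 1j.

s = 4 ± j, 1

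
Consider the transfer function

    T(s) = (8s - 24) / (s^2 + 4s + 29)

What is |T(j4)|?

|T(j4)| ≈ 1.940

Substitute s = j4: numerator = -24 + j32, denominator = 13 + j16.
|T(j4)| = |-24 + j32| / |13 + j16| = 40 / 20.616 ≈ 1.940.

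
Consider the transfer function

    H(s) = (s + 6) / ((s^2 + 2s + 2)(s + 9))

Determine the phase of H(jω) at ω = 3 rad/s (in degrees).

∠H(j3) ≈ -131.3°

At s = j3: numerator = 6 + j3, denominator = -81 + j33.
∠H = ∠num − ∠den = 26.565° − (157.83°) = -131.3°.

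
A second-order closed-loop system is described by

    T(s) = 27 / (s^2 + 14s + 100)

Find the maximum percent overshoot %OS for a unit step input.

Comparing s^2 + 14s + 100 to s^2 + 2ζωₙs + ωₙ²: ωₙ = 10 rad/s and ζ = 14/(2·10) = 0.7.
%OS = 100·exp(−πζ/√(1−ζ²)) = 100·exp(−π·0.7/√(1−0.7²)) ≈ 4.60%.

%OS ≈ 4.60%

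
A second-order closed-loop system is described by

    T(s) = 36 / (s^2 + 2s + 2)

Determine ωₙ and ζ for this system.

ωₙ ≈ 1.414 rad/s, ζ ≈ 0.7071

Compare the denominator to the standard form s^2 + 2ζωₙs + ωₙ².
ωₙ² = 2, so ωₙ = √2 ≈ 1.414 rad/s.
2ζωₙ = 2, so ζ = 2/(2·√2) ≈ 0.7071.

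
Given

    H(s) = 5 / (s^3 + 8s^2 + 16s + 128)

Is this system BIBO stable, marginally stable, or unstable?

The denominator s^3 + 8s^2 + 16s + 128 factors as (s^2 + 16)(s + 8), giving poles at s = 4j, -4j, -8.
Since the simple pole(s) at s = 4j, -4j lie on the jω-axis with none in the right half-plane, the system is marginally stable.

marginally stable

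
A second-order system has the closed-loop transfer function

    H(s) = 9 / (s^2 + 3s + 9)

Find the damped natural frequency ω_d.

ω_d ≈ 2.598 rad/s

Comparing s^2 + 3s + 9 to s^2 + 2ζωₙs + ωₙ²: ωₙ = 3 rad/s and ζ = 3/(2·3) = 0.5.
ζωₙ = 3/2 = 1.5, so ω_d = ωₙ√(1−ζ²) = √(ωₙ² − (ζωₙ)²) = √(9 − 1.5²) = √6.75 ≈ 2.598 rad/s.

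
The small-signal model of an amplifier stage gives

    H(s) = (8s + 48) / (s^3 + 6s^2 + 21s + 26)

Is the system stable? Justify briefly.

stable

The denominator s^3 + 6s^2 + 21s + 26 factors as (s + 2)(s^2 + 4s + 13), giving poles at s = -2, -2 ± 3j.
Since all poles lie strictly in the left half-plane, the system is stable.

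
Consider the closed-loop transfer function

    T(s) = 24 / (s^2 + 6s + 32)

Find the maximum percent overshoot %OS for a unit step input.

Comparing s^2 + 6s + 32 to s^2 + 2ζωₙs + ωₙ²: ωₙ = √32 ≈ 5.657 rad/s and ζ = 6/(2·√32) ≈ 0.5303.
%OS = 100·exp(−πζ/√(1−ζ²)) = 100·exp(−π·0.5303/√(1−0.5303²)) ≈ 14.0%.

%OS ≈ 14.0%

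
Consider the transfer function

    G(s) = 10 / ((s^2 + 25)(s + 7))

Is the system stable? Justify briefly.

marginally stable

The poles can be read from the denominator factors: s = ±5j, -7.
Since the simple pole(s) at s = 5j, -5j lie on the jω-axis with none in the right half-plane, the system is marginally stable.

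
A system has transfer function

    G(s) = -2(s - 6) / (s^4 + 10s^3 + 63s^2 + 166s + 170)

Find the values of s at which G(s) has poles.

The poles are the roots of the denominator s^4 + 10s^3 + 63s^2 + 166s + 170 = 0.
No real roots exist; factor into two real quadratics: (s^2 + 4s + 5)(s^2 + 6s + 34) = 0.
Each quadratic gives a conjugate pair via the quadratic formula.

s = -2 + j, -2 - j, -3 + 5j, -3 - 5j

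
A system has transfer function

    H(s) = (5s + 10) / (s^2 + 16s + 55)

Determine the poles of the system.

s = -11, -5

The poles are the roots of the denominator s^2 + 16s + 55 = 0.
Factoring: (s + 11)(s + 5) = 0, so s = -11 and s = -5.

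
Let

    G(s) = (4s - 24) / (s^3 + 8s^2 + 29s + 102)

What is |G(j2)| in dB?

Substitute s = j2: numerator = -24 + j8, denominator = 70 + j50.
|G(j2)| = |-24 + j8| / |70 + j50| = 25.298 / 86.023 ≈ 0.2941.
In decibels: 20·log₁₀(0.2941) ≈ -10.6 dB.

|G(j2)|_dB ≈ -10.6 dB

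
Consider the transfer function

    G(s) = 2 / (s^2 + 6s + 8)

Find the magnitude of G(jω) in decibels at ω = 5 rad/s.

|G(j5)|_dB ≈ -24.7 dB

Substitute s = j5: numerator = 2, denominator = -17 + j30.
|G(j5)| = |2| / |-17 + j30| = 2 / 34.482 ≈ 0.05800.
In decibels: 20·log₁₀(0.05800) ≈ -24.7 dB.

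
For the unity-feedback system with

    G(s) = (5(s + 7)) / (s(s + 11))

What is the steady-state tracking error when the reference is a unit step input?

G(s) has one pole at the origin.
This is a Type 1 system; for a step input the steady-state error is zero.

e_ss = 0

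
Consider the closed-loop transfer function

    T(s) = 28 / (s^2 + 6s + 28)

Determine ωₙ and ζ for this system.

ωₙ ≈ 5.292 rad/s, ζ ≈ 0.5669

Compare the denominator to the standard form s^2 + 2ζωₙs + ωₙ².
ωₙ² = 28, so ωₙ = √28 ≈ 5.292 rad/s.
2ζωₙ = 6, so ζ = 6/(2·√28) ≈ 0.5669.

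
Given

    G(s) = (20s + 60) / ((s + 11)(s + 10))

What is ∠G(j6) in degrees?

∠G(j6) ≈ 3.861°

At s = j6: numerator = 60 + j120, denominator = 74 + j126.
∠G = ∠num − ∠den = 63.435° − (59.574°) = 3.861°.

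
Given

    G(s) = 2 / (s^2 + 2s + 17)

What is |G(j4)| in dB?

Substitute s = j4: numerator = 2, denominator = 1 + j8.
|G(j4)| = |2| / |1 + j8| = 2 / 8.0623 ≈ 0.2481.
In decibels: 20·log₁₀(0.2481) ≈ -12.1 dB.

|G(j4)|_dB ≈ -12.1 dB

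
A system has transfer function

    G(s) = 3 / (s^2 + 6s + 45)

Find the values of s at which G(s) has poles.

s = -3 + 6j, -3 - 6j

The poles are the roots of the denominator s^2 + 6s + 45 = 0.
Using the quadratic formula: s = (-6 ± √(-144))/2 = -3 ± 6j.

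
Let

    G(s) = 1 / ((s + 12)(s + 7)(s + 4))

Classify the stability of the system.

The poles can be read from the denominator factors: s = -12, -7, -4.
Since all poles lie strictly in the left half-plane, the system is stable.

stable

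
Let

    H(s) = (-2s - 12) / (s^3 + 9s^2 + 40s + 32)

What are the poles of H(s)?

s = -4 ± 4j, -1

The poles are the roots of the denominator s^3 + 9s^2 + 40s + 32 = 0.
Trying s = -1: the polynomial evaluates to 0, so (s + 1) is a factor.
Dividing out leaves s^2 + 8s + 32 = 0.
The quadratic formula then gives s = -4 ± 4j.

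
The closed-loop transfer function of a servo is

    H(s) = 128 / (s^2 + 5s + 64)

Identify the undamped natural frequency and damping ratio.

ωₙ = 8 rad/s, ζ = 0.3125

Compare the denominator to the standard form s^2 + 2ζωₙs + ωₙ².
ωₙ² = 64, so ωₙ = 8 rad/s.
2ζωₙ = 5, so ζ = 5/(2·8) = 0.3125.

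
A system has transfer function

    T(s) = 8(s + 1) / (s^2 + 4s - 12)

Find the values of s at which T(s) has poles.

s = 2, -6

The poles are the roots of the denominator s^2 + 4s - 12 = 0.
Factoring: (s - 2)(s + 6) = 0, so s = 2 and s = -6.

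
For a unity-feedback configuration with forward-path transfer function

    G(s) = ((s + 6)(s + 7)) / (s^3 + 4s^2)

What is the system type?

The denominator has 2 factors of s at the origin (free integrators), so this is a Type 2 system.

Type 2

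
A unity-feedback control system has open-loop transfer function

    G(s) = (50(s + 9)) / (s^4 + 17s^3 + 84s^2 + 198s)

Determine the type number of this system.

The denominator has 1 factor of s at the origin (free integrator), so this is a Type 1 system.

Type 1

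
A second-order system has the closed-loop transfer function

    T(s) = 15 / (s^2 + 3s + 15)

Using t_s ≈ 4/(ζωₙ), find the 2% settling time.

Comparing s^2 + 3s + 15 to s^2 + 2ζωₙs + ωₙ²: ωₙ = √15 ≈ 3.873 rad/s and ζ = 3/(2·√15) ≈ 0.3873.
ζωₙ = 3/2 = 1.5, so t_s ≈ 4/(ζωₙ) = 4/1.5 ≈ 2.667 s.

t_s ≈ 2.667 s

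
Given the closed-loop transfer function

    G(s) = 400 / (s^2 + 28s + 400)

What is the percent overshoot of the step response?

Comparing s^2 + 28s + 400 to s^2 + 2ζωₙs + ωₙ²: ωₙ = 20 rad/s and ζ = 28/(2·20) = 0.7.
%OS = 100·exp(−πζ/√(1−ζ²)) = 100·exp(−π·0.7/√(1−0.7²)) ≈ 4.60%.

%OS ≈ 4.60%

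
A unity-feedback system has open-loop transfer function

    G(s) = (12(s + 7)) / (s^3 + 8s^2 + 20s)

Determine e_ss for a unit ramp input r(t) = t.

G(s) has one pole at the origin.
This is a Type 1 system. Kv = lim_{s→0} s·G(s) = 84/20 = 21/5.
e_ss = 1/Kv = 1/(21/5) = 5/21 ≈ 0.2381.

e_ss = 0.2381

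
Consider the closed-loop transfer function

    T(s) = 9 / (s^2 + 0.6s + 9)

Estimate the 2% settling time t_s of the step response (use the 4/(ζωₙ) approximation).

Comparing s^2 + 0.6s + 9 to s^2 + 2ζωₙs + ωₙ²: ωₙ = 3 rad/s and ζ = 0.6/(2·3) = 0.1.
ζωₙ = 0.6/2 = 0.3, so t_s ≈ 4/(ζωₙ) = 4/0.3 ≈ 13.33 s.

t_s ≈ 13.33 s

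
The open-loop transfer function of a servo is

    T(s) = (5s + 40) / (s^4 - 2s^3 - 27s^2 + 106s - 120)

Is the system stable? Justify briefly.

The denominator s^4 - 2s^3 - 27s^2 + 106s - 120 factors as (s + 6)(s^2 - 4s + 5)(s - 4), giving poles at s = -6, 2 + j, 2 - j, 4.
Since the pole(s) at s = 2 + j, 2 - j, 4 lie in the right half-plane, the system is unstable.

unstable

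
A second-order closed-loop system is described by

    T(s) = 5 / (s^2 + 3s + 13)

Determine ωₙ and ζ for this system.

Compare the denominator to the standard form s^2 + 2ζωₙs + ωₙ².
ωₙ² = 13, so ωₙ = √13 ≈ 3.606 rad/s.
2ζωₙ = 3, so ζ = 3/(2·√13) ≈ 0.4160.
With ζ = 0.4160 the response is underdamped.

ωₙ ≈ 3.606 rad/s, ζ ≈ 0.4160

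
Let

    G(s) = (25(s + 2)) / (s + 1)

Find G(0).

At s = 0 each factor (s + a) contributes a and each (s^2 + bs + c) contributes c.
G(0) = 25·(2) / ((1)) = 50/1 = 50.

G(0) = 50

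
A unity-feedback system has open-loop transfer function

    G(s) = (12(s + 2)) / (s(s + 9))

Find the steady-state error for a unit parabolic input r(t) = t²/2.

e_ss = ∞

G(s) has one pole at the origin.
This is a Type 1 system; Ka = lim_{s→0} s^2·G(s) = 0, so the steady-state error for a parabola input is infinite.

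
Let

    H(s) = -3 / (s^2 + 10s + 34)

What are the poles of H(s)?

The poles are the roots of the denominator s^2 + 10s + 34 = 0.
Using the quadratic formula: s = (-10 ± √(-36))/2 = -5 ± 3j.

s = -5 + 3j, -5 - 3j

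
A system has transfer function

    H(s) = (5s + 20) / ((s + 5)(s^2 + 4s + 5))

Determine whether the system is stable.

stable

The poles can be read from the denominator factors: s = -5, -2 + j, -2 - j.
Since all poles lie strictly in the left half-plane, the system is stable.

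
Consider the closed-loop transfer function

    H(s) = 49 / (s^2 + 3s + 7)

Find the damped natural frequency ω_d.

Comparing s^2 + 3s + 7 to s^2 + 2ζωₙs + ωₙ²: ωₙ = √7 ≈ 2.646 rad/s and ζ = 3/(2·√7) ≈ 0.5669.
ζωₙ = 3/2 = 1.5, so ω_d = ωₙ√(1−ζ²) = √(ωₙ² − (ζωₙ)²) = √(7 − 1.5²) = √4.75 ≈ 2.179 rad/s.

ω_d ≈ 2.179 rad/s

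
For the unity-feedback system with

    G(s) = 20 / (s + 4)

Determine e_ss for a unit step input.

G(s) has no poles at the origin.
This is a Type 0 system. Kp = lim_{s→0} G(s) = 20/4 = 5.
e_ss = 1/(1 + Kp) = 1/(1 + 5) = 1/6 ≈ 0.1667.

e_ss = 0.1667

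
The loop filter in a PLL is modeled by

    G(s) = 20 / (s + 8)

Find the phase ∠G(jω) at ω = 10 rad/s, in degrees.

At s = j10: numerator = 20, denominator = 8 + j10.
∠G = ∠num − ∠den = 0° − (51.340°) = -51.34°.

∠G(j10) ≈ -51.34°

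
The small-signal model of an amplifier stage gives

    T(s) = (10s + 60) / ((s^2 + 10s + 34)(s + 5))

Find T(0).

T(0) = 6/17 ≈ 0.3529

Set s = 0: T(0) = (60) / (170) = 6/17.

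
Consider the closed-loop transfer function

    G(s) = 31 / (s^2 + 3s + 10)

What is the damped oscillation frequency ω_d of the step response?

Comparing s^2 + 3s + 10 to s^2 + 2ζωₙs + ωₙ²: ωₙ = √10 ≈ 3.162 rad/s and ζ = 3/(2·√10) ≈ 0.4743.
ζωₙ = 3/2 = 1.5, so ω_d = ωₙ√(1−ζ²) = √(ωₙ² − (ζωₙ)²) = √(10 − 1.5²) = √7.75 ≈ 2.784 rad/s.

ω_d ≈ 2.784 rad/s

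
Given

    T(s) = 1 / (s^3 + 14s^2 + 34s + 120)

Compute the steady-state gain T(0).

Set s = 0: T(0) = (1) / (120) = 1/120.

T(0) = 1/120 ≈ 0.008333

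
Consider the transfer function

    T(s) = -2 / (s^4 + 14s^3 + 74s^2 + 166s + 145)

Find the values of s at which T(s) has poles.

s = -5 + 2j, -5 - 2j, -2 + j, -2 - j

The poles are the roots of the denominator s^4 + 14s^3 + 74s^2 + 166s + 145 = 0.
No real roots exist; factor into two real quadratics: (s^2 + 10s + 29)(s^2 + 4s + 5) = 0.
Each quadratic gives a conjugate pair via the quadratic formula.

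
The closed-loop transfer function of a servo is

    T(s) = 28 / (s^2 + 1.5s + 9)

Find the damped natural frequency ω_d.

Comparing s^2 + 1.5s + 9 to s^2 + 2ζωₙs + ωₙ²: ωₙ = 3 rad/s and ζ = 1.5/(2·3) = 0.25.
ζωₙ = 1.5/2 = 0.75, so ω_d = ωₙ√(1−ζ²) = √(ωₙ² − (ζωₙ)²) = √(9 − 0.75²) = √8.4375 ≈ 2.905 rad/s.

ω_d ≈ 2.905 rad/s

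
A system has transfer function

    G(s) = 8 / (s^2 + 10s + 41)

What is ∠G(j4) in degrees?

At s = j4: numerator = 8, denominator = 25 + j40.
∠G = ∠num − ∠den = 0° − (57.995°) = -57.99°.

∠G(j4) ≈ -57.99°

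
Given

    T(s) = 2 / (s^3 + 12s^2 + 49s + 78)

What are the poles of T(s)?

The poles are the roots of the denominator s^3 + 12s^2 + 49s + 78 = 0.
Trying s = -6: the polynomial evaluates to 0, so (s + 6) is a factor.
Dividing out leaves s^2 + 6s + 13 = 0.
The quadratic formula then gives s = -3 ± 2j.

s = -3 ± 2j, -6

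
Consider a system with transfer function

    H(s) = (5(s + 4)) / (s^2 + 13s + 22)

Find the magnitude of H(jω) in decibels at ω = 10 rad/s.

|H(j10)|_dB ≈ -8.99 dB

Substitute s = j10: numerator = 20 + j50, denominator = -78 + j130.
|H(j10)| = |20 + j50| / |-78 + j130| = 53.852 / 151.60 ≈ 0.3552.
In decibels: 20·log₁₀(0.3552) ≈ -8.99 dB.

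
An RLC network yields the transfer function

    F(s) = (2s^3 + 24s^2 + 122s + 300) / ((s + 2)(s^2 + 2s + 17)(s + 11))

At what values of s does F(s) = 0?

s = -6, -3 ± 4j

Set the numerator to zero: 2s^3 + 24s^2 + 122s + 300 = 0, i.e. 2·(s^3 + 12s^2 + 61s + 150) = 0.
Factoring: (s + 6)(s^2 + 6s + 25) = 0.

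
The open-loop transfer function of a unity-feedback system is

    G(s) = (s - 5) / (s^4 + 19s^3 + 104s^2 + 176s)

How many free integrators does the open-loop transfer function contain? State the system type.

Factor s from the denominator: s^4 + 19s^3 + 104s^2 + 176s = s·(s^3 + 19s^2 + 104s + 176).
There is 1 pole at the origin, so the system is Type 1.

Type 1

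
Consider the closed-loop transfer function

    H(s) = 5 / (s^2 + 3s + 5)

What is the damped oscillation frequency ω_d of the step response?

Comparing s^2 + 3s + 5 to s^2 + 2ζωₙs + ωₙ²: ωₙ = √5 ≈ 2.236 rad/s and ζ = 3/(2·√5) ≈ 0.6708.
ζωₙ = 3/2 = 1.5, so ω_d = ωₙ√(1−ζ²) = √(ωₙ² − (ζωₙ)²) = √(5 − 1.5²) = √2.75 ≈ 1.658 rad/s.

ω_d ≈ 1.658 rad/s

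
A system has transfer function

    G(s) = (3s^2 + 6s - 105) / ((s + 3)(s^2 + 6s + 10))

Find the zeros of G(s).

Set the numerator to zero: 3s^2 + 6s - 105 = 0, i.e. 3·(s^2 + 2s - 35) = 0.
Factoring: (s - 5)(s + 7) = 0.

s = 5, -7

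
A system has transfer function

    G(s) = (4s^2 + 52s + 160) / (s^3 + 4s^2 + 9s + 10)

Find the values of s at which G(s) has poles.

s = -1 + 2j, -1 - 2j, -2

The poles are the roots of the denominator s^3 + 4s^2 + 9s + 10 = 0.
Trying s = -2: the polynomial evaluates to 0, so (s + 2) is a factor.
Dividing out leaves s^2 + 2s + 5 = 0.
The quadratic formula then gives s = -1 ± 2j.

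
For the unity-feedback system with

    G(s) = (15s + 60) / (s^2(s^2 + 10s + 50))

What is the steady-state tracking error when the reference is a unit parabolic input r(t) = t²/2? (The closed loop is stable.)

G(s) has 2 poles at the origin.
This is a Type 2 system. Ka = lim_{s→0} s^2·G(s) = 60/50 = 6/5.
e_ss = 1/Ka = 1/(6/5) = 5/6 ≈ 0.8333.

e_ss = 0.8333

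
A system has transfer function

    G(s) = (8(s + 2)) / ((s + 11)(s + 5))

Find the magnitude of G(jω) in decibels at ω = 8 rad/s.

|G(j8)|_dB ≈ -5.78 dB

Substitute s = j8: numerator = 16 + j64, denominator = -9 + j128.
|G(j8)| = |16 + j64| / |-9 + j128| = 65.970 / 128.32 ≈ 0.5141.
In decibels: 20·log₁₀(0.5141) ≈ -5.78 dB.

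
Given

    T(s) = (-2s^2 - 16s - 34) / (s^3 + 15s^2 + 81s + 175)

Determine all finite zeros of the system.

Set the numerator to zero: -2s^2 - 16s - 34 = 0, i.e. -2·(s^2 + 8s + 17) = 0.
Factoring: (s^2 + 8s + 17) = 0.

s = -4 + j, -4 - j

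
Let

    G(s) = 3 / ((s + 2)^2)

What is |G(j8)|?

|G(j8)| ≈ 0.04412

Substitute s = j8: numerator = 3, denominator = -60 + j32.
|G(j8)| = |3| / |-60 + j32| = 3 / 68 ≈ 0.04412.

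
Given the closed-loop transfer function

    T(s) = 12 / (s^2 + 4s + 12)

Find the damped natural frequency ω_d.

ω_d ≈ 2.828 rad/s

Comparing s^2 + 4s + 12 to s^2 + 2ζωₙs + ωₙ²: ωₙ = √12 ≈ 3.464 rad/s and ζ = 4/(2·√12) ≈ 0.5774.
ζωₙ = 4/2 = 2, so ω_d = ωₙ√(1−ζ²) = √(ωₙ² − (ζωₙ)²) = √(12 − 2²) = √8 ≈ 2.828 rad/s.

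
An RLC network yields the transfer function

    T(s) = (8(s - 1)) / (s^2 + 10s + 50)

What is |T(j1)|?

Substitute s = j1: numerator = -8 + j8, denominator = 49 + j10.
|T(j1)| = |-8 + j8| / |49 + j10| = 11.314 / 50.010 ≈ 0.2262.

|T(j1)| ≈ 0.2262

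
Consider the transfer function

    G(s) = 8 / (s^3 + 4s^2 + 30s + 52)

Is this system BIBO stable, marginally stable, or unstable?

The denominator s^3 + 4s^2 + 30s + 52 factors as (s^2 + 2s + 26)(s + 2), giving poles at s = -1 ± 5j, -2.
Since all poles lie strictly in the left half-plane, the system is stable.

stable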